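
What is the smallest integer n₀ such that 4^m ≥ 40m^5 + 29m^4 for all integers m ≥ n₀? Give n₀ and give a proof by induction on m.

n₀ = 12

At m = 11: 4194304 < 6866629, so the inequality fails and n₀ ≥ 12. We prove 4^m ≥ 40m^5 + 29m^4 for all m ≥ 12.
Base step (m = 12): 4^m = 16777216 and 40m^5 + 29m^4 = 10554624, so 16777216 ≥ 10554624.
For the inductive step, assume it holds for an arbitrary j ≥ 12, so 4^j ≥ 40j^5 + 29j^4.
Then 4^(j + 1) = 4·(4^j) ≥ 4·(40j^5 + 29j^4).
Also, for j ≥ 12 we have 4·(40j^5 + 29j^4) ≥ 40(j+1)^5 + 29(j+1)^4, since 4·(40j^5 + 29j^4) − (40(j+1)^5 + 29(j+1)^4) = 120j^5 - 113j^4 - 516j^3 - 574j^2 - 316j - 69, which is nonnegative for all j ≥ 12.
Combining, 4^(j + 1) ≥ 40(j+1)^5 + 29(j+1)^4.
Hence, by induction on m, the claim holds for every m ≥ 12.
Hence the smallest such n₀ is 12.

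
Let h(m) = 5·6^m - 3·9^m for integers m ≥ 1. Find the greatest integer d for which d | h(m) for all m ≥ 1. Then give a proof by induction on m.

d = 3

Computing the first values: h(1) = 3 and h(2) = -63; gcd(3, -63) = 3, so d ≤ 3.
We prove 3 | 5·6^m - 3·9^m for all m ≥ 1 by induction on m.
Base case (m = 1): h(1) = 3 = 3·(1), so 3 | h(1).
Inductive step: suppose the statement holds for some k ≥ 1, i.e. 3 | h(k). Then
h(k+1) − 9·h(k) = (5·6^(k+1) - 3·9^(k+1)) − 9·(5·6^k - 3·9^k) = (5)·6^k·(6 − 9) = (-15)·6^k. Since 3 | h(k) by the inductive hypothesis, 3 | 9·h(k); and 3 | -15 since -15 = 3·-5. Therefore 3 | h(k+1).
By induction, the statement is established for all m ≥ 1.
Therefore the largest such d is 3.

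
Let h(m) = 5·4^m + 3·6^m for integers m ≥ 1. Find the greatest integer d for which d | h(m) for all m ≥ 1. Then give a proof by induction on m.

Computing the first values: h(1) = 38 and h(2) = 188; gcd(38, 188) = 2, so d ≤ 2.
We prove 2 | 5·4^m + 3·6^m for all m ≥ 1 by induction on m.
Base case (m = 1): h(1) = 38 = 2·(19), so 2 | h(1).
Inductive step: suppose the statement holds for some k ≥ 1, i.e. 2 | h(k). Then
h(k+1) − 6·h(k) = (5·4^(k+1) + 3·6^(k+1)) − 6·(5·4^k + 3·6^k) = (5)·4^k·(4 − 6) = (-10)·4^k. Since 2 | h(k) by the inductive hypothesis, 2 | 6·h(k); and 2 | -10 since -10 = 2·-5. Therefore 2 | h(k+1).
By the principle of mathematical induction, the result holds for all m ≥ 1.
Therefore the largest such d is 2.

d = 2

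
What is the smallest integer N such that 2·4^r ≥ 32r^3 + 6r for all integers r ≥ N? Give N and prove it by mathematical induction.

At r = 5: 2048 < 4030, so the inequality fails and N ≥ 6. We prove 2·4^r ≥ 32r^3 + 6r for all r ≥ 6.
Base step (r = 6): 2·4^r = 8192 and 32r^3 + 6r = 6948, so 8192 ≥ 6948.
Inductive step: suppose the statement holds for some p ≥ 6, so 2·4^p ≥ 32p^3 + 6p.
Then 2·4^(p + 1) = 4·(2·4^p) ≥ 4·(32p^3 + 6p).
Also, for p ≥ 6 we have 4·(32p^3 + 6p) ≥ 32(p+1)^3 + 6(p+1), since 4·(32p^3 + 6p) − (32(p+1)^3 + 6(p+1)) = 96p^3 - 96p^2 - 78p - 38, which is nonnegative for all p ≥ 6.
Combining, 2·4^(p + 1) ≥ 32(p+1)^3 + 6(p+1).
Hence, by induction on r, the claim holds for every r ≥ 6.
Hence the smallest such N is 6.

N = 6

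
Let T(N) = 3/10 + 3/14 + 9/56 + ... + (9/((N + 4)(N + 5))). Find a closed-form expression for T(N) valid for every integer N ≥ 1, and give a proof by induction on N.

We claim T(N) = 9N/(5(N + 5)) for all N ≥ 1.
When N = 1: T(1) = 3/10, and the closed form gives 3/10. They agree.
For the inductive step, assume it holds for an arbitrary p ≥ 1, so T(p) = 9p/(5(p + 5)).
Then T(p+1) = T(p) + (9/((p + 5)(p + 6))) = (9p/(5(p + 5))) + (9/((p + 5)(p + 6))).
Simplifying, T(p+1) = 9(p + 1)/(5(p + 6)) = 9(p+1)/(5((p+1) + 5)),
which is the closed form with N = p+1.
By the principle of mathematical induction, the result holds for all N ≥ 1.

T(N) = 9N/(5(N + 5))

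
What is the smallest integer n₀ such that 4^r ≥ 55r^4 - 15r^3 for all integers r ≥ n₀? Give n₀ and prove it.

n₀ = 10

At r = 9: 262144 < 349920, so the inequality fails and n₀ ≥ 10. We prove 4^r ≥ 55r^4 - 15r^3 for all r ≥ 10.
For the base case r = 10: 4^r = 1048576 and 55r^4 - 15r^3 = 535000, so 1048576 ≥ 535000.
Inductive step: assume the claim holds for r = k, so 4^k ≥ 55k^4 - 15k^3.
Then 4^(k + 1) = 4·(4^k) ≥ 4·(55k^4 - 15k^3).
Also, for k ≥ 10 we have 4·(55k^4 - 15k^3) ≥ 55(k+1)^4 - 15(k+1)^3, since 4·(55k^4 - 15k^3) − (55(k+1)^4 - 15(k+1)^3) = 165k^4 - 265k^3 - 285k^2 - 175k - 40, which is nonnegative for all k ≥ 10.
Combining, 4^(k + 1) ≥ 55(k+1)^4 - 15(k+1)^3.
By the principle of mathematical induction, the result holds for all r ≥ 10.
Hence the smallest such n₀ is 10.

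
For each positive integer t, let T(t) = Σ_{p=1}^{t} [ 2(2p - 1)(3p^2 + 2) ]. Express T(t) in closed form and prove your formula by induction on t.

We claim T(t) = t(3t^3 + 4t^2 + 4t - 1) for all t ≥ 1.
When t = 1: T(1) = 10, and the closed form gives 10. They agree.
Inductive step: suppose the statement holds for some p ≥ 1, so T(p) = p(3p^3 + 4p^2 + 4p - 1).
Then T(p+1) = T(p) + (2(2p + 1)(3(p + 1)^2 + 2)) = (p(3p^3 + 4p^2 + 4p - 1)) + (2(2p + 1)(3(p + 1)^2 + 2)).
Simplifying, T(p+1) = (p + 1)(3p^3 + 13p^2 + 21p + 10) = (p+1)(3(p+1)^3 + 4(p+1)^2 + 4(p+1) - 1),
which is the closed form with t = p+1.
By induction, the statement is established for all t ≥ 1.

T(t) = t(3t^3 + 4t^2 + 4t - 1)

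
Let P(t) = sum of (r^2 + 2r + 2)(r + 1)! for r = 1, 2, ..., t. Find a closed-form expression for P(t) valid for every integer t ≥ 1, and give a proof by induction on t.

P(t) = (t + 1)(t + 2)! - 2

We claim P(t) = (t + 1)(t + 2)! - 2 for all t ≥ 1.
When t = 1: P(1) = 10, and the closed form gives 10. They agree.
For the inductive step, assume it holds for an arbitrary r ≥ 1, so P(r) = (r + 1)(r + 2)! - 2.
Then P(r+1) = P(r) + ((r^2 + 4r + 5)(r + 2)!) = ((r + 1)(r + 2)! - 2) + ((r^2 + 4r + 5)(r + 2)!).
Simplifying, P(r+1) = ((r+1) + 1)((r+1) + 2)! - 2,
which is the closed form with t = r+1.
This completes the induction.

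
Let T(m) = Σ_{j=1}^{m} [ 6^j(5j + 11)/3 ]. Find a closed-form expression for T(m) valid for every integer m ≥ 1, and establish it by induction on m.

T(m) = 2·6^m(m + 2) - 4

We claim T(m) = 2·6^m(m + 2) - 4 for all m ≥ 1.
Base case (m = 1): T(1) = 32, and the closed form gives 32. They agree.
Inductive step: assume the claim holds for m = j, so T(j) = 2·6^j(j + 2) - 4.
Then T(j+1) = T(j) + (6^j(10j + 32)) = (2·6^j(j + 2) - 4) + (6^j(10j + 32)).
Simplifying, T(j+1) = 12·6^j·j + 36·6^j - 4 = 2·6^(j+1)((j+1) + 2) - 4,
which is the closed form with m = j+1.
Hence, by induction on m, the claim holds for every m ≥ 1.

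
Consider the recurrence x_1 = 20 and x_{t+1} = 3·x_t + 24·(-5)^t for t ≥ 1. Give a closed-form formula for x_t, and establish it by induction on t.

x_t = -3(-5)^t + 5·3^(t - 1)

Computing the first terms: x_1 = 20, x_2 = -60, x_3 = 420. This suggests x_t = -3(-5)^t + 5·3^(t - 1).
Base case (t = 1): the formula gives 20 = 20 = x_1.
Suppose the result is true for t = j, so x_j = -3(-5)^j + 5·3^(j - 1).
Then x_{j+1} = 3·x_j + 24·(-5)^j = 3·(-3(-5)^j + 5·3^(j - 1)) + 24·(-5)^j = -3(-5)^(j + 1) + 5·3^j = -3(-5)^(j+1) + 5·3^((j+1) - 1),
which is the claimed formula at t = j+1.
By the principle of mathematical induction, the result holds for all t ≥ 1.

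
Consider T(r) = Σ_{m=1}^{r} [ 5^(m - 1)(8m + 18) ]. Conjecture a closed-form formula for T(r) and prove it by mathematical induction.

T(r) = 2·5^r(r + 2) - 4

We claim T(r) = 2·5^r(r + 2) - 4 for all r ≥ 1.
For the base case r = 1: T(1) = 26, and the closed form gives 26. They agree.
Inductive step: suppose the statement holds for some m ≥ 1, so T(m) = 2·5^m(m + 2) - 4.
Then T(m+1) = T(m) + (5^m(8m + 26)) = (2·5^m(m + 2) - 4) + (5^m(8m + 26)).
Simplifying, T(m+1) = 10·5^m·m + 30·5^m - 4 = 2·5^(m+1)((m+1) + 2) - 4,
which is the closed form with r = m+1.
This completes the induction.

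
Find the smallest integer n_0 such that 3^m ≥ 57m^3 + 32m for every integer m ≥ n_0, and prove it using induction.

At m = 9: 19683 < 41841, so the inequality fails and n_0 ≥ 10. We prove 3^m ≥ 57m^3 + 32m for all m ≥ 10.
Base step (m = 10): 3^m = 59049 and 57m^3 + 32m = 57320, so 59049 ≥ 57320.
Suppose the result is true for m = k, so 3^k ≥ 57k^3 + 32k.
Then 3^(k + 1) = 3·(3^k) ≥ 3·(57k^3 + 32k).
Also, for k ≥ 10 we have 3·(57k^3 + 32k) ≥ 57(k+1)^3 + 32(k+1), since 3·(57k^3 + 32k) − (57(k+1)^3 + 32(k+1)) = 114k^3 - 171k^2 - 107k - 89, which is nonnegative for all k ≥ 10.
Combining, 3^(k + 1) ≥ 57(k+1)^3 + 32(k+1).
By induction, the statement is established for all m ≥ 10.
Hence the smallest such n_0 is 10.

n_0 = 10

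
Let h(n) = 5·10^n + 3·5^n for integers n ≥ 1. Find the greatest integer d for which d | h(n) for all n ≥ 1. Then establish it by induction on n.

d = 5

Computing the first values: h(1) = 65 and h(2) = 575; gcd(65, 575) = 5, so d ≤ 5.
We prove 5 | 5·10^n + 3·5^n for all n ≥ 1 by induction on n.
Base case (n = 1): h(1) = 65 = 5·(13), so 5 | h(1).
Inductive step: assume the claim holds for n = p, i.e. 5 | h(p). Then
h(p+1) − 10·h(p) = (5·10^(p+1) + 3·5^(p+1)) − 10·(5·10^p + 3·5^p) = (3)·5^p·(5 − 10) = (-15)·5^p. Since 5 | h(p) by the inductive hypothesis, 5 | 10·h(p); and 5 | -15 since -15 = 5·-3. Therefore 5 | h(p+1).
By induction, the statement is established for all n ≥ 1.
Therefore the largest such d is 5.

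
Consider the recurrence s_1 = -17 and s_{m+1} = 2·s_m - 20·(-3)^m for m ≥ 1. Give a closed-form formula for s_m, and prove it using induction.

s_m = 4(-3)^m - 5·2^(m - 1)

Computing the first terms: s_1 = -17, s_2 = 26, s_3 = -128. This suggests s_m = 4(-3)^m - 5·2^(m - 1).
For the base case m = 1: the formula gives -17 = -17 = s_1.
For the inductive step, assume it holds for an arbitrary j ≥ 1, so s_j = 4(-3)^j - 5·2^(j - 1).
Then s_{j+1} = 2·s_j - 20·(-3)^j = 2·(4(-3)^j - 5·2^(j - 1)) - 20·(-3)^j = 4(-3)^(j + 1) - 5·2^j = 4(-3)^(j+1) - 5·2^((j+1) - 1),
which is the claimed formula at m = j+1.
This completes the induction.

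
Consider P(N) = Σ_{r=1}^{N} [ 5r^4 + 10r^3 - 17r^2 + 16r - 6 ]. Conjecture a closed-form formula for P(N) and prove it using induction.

We claim P(N) = N(N^4 + 5N^3 + N^2 + 2N - 1) for all N ≥ 1.
When N = 1: P(1) = 8, and the closed form gives 8. They agree.
For the inductive step, assume it holds for an arbitrary r ≥ 1, so P(r) = r(r^4 + 5r^3 + r^2 + 2r - 1).
Then P(r+1) = P(r) + (5r^4 + 30r^3 + 43r^2 + 32r + 8) = (r(r^4 + 5r^3 + r^2 + 2r - 1)) + (5r^4 + 30r^3 + 43r^2 + 32r + 8).
Simplifying, P(r+1) = (r + 1)(r^4 + 9r^3 + 22r^2 + 23r + 8) = (r+1)((r+1)^4 + 5(r+1)^3 + (r+1)^2 + 2(r+1) - 1),
which is the closed form with N = r+1.
By the principle of mathematical induction, the result holds for all N ≥ 1.

P(N) = N(N^4 + 5N^3 + N^2 + 2N - 1)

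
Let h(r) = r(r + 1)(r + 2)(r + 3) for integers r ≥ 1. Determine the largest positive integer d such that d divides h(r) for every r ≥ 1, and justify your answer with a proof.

d = 24

Computing the first values: h(1) = 24 and h(2) = 120; gcd(24, 120) = 24, so d ≤ 24.
We prove 24 | r(r + 1)(r + 2)(r + 3) for all r ≥ 1 by induction on r.
When r = 1: h(1) = 24 = 24·(1), so 24 | h(1).
For the inductive step, assume it holds for an arbitrary k ≥ 1, i.e. 24 | h(k). Then
h(k+1) − h(k) = (k+1)·(k+2)·(k+3)·(k+4) − k·(k+1)·(k+2)·(k+3) = (k+1)·(k+2)·(k+3)·[(k+4) − k] = 4·(k+1)·(k+2)·(k+3). The product of 3 consecutive integers is divisible by (3)! = 6, so h(k+1) − h(k) is divisible by 4·6 = 24. By the inductive hypothesis 24 | h(k), hence 24 | h(k+1).
By induction, the statement is established for all r ≥ 1.
Therefore the largest such d is 24.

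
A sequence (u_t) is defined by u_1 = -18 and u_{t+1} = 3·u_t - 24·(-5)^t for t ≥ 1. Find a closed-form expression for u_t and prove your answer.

u_t = 3(-5)^t - 3^t

Computing the first terms: u_1 = -18, u_2 = 66, u_3 = -402. This suggests u_t = 3(-5)^t - 3^t.
When t = 1: the formula gives -18 = -18 = u_1.
Inductive step: suppose the statement holds for some p ≥ 1, so u_p = 3(-5)^p - 3^p.
Then u_{p+1} = 3·u_p - 24·(-5)^p = 3·(3(-5)^p - 3^p) - 24·(-5)^p = 3(-5)^(p + 1) - 3^(p + 1),
which is the claimed formula at t = p+1.
This completes the induction.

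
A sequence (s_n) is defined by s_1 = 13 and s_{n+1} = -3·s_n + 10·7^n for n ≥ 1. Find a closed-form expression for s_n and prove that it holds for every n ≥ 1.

Computing the first terms: s_1 = 13, s_2 = 31, s_3 = 397. This suggests s_n = -2(-3)^n + 7^n.
Base step (n = 1): the formula gives 13 = 13 = s_1.
Inductive step: assume the claim holds for n = m, so s_m = -2(-3)^m + 7^m.
Then s_{m+1} = -3·s_m + 10·7^m = -3·(-2(-3)^m + 7^m) + 10·7^m = -2(-3)^(m + 1) + 7^(m + 1),
which is the claimed formula at n = m+1.
By the principle of mathematical induction, the result holds for all n ≥ 1.

s_n = -2(-3)^n + 7^n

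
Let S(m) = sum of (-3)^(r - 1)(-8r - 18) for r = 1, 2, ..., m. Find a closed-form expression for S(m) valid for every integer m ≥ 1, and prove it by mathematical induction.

We claim S(m) = (-3)^m(2m + 5) - 5 for all m ≥ 1.
When m = 1: S(1) = -26, and the closed form gives -26. They agree.
Suppose the result is true for m = r, so S(r) = (-3)^r(2r + 5) - 5.
Then S(r+1) = S(r) + ((-3)^r(-8r - 26)) = ((-3)^r(2r + 5) - 5) + ((-3)^r(-8r - 26)).
Simplifying, S(r+1) = -6(-3)^r·r - 21(-3)^r - 5 = (-3)^(r+1)(2(r+1) + 5) - 5,
which is the closed form with m = r+1.
This completes the induction.

S(m) = (-3)^m(2m + 5) - 5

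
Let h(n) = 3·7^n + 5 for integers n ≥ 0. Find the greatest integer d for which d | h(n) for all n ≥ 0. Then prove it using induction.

Computing the first values: h(0) = 8 and h(1) = 26; gcd(8, 26) = 2, so d ≤ 2.
We prove 2 | 3·7^n + 5 for all n ≥ 0 by induction on n.
For the base case n = 0: h(0) = 8 = 2·(4), so 2 | h(0).
Suppose the result is true for n = j, i.e. 2 | h(j). Then
h(j+1) = 3·7^(j+1) + 5 = 7·(3·7^j + 5) - 30 = 7·h(j) - 30. The first term is divisible by 2 by the inductive hypothesis, and -30 is divisible by 2. Hence 2 | h(j+1).
This completes the induction.
Therefore the largest such d is 2.

d = 2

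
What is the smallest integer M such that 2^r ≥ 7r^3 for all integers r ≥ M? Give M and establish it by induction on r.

At r = 14: 16384 < 19208, so the inequality fails and M ≥ 15. We prove 2^r ≥ 7r^3 for all r ≥ 15.
For the base case r = 15: 2^r = 32768 and 7r^3 = 23625, so 32768 ≥ 23625.
Inductive step: assume the claim holds for r = i, so 2^i ≥ 7i^3.
Then 2^(i + 1) = 2·(2^i) ≥ 2·(7i^3).
Also, for i ≥ 15 we have 2·(7i^3) ≥ 7(i+1)^3, since 2 ≥ (1 + 1/i)^3 for all i ≥ 15.
Combining, 2^(i + 1) ≥ 7(i+1)^3.
By the principle of mathematical induction, the result holds for all r ≥ 15.
Hence the smallest such M is 15.

M = 15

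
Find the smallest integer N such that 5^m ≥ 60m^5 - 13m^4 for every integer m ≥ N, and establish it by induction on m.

At m = 9: 1953125 < 3457647, so the inequality fails and N ≥ 10. We prove 5^m ≥ 60m^5 - 13m^4 for all m ≥ 10.
Base case (m = 10): 5^m = 9765625 and 60m^5 - 13m^4 = 5870000, so 9765625 ≥ 5870000.
For the inductive step, assume it holds for an arbitrary p ≥ 10, so 5^p ≥ 60p^5 - 13p^4.
Then 5^(p + 1) = 5·(5^p) ≥ 5·(60p^5 - 13p^4).
Also, for p ≥ 10 we have 5·(60p^5 - 13p^4) ≥ 60(p+1)^5 - 13(p+1)^4, since 5·(60p^5 - 13p^4) − (60(p+1)^5 - 13(p+1)^4) = 240p^5 - 352p^4 - 548p^3 - 522p^2 - 248p - 47, which is nonnegative for all p ≥ 10.
Combining, 5^(p + 1) ≥ 60(p+1)^5 - 13(p+1)^4.
By induction, the statement is established for all m ≥ 10.
Hence the smallest such N is 10.

N = 10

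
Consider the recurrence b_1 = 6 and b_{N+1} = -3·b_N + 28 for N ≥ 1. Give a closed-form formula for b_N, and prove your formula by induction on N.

b_N = -(-3)^(N - 1) + 7

Computing the first terms: b_1 = 6, b_2 = 10, b_3 = -2. This suggests b_N = -(-3)^(N - 1) + 7.
For the base case N = 1: the formula gives 6 = 6 = b_1.
Suppose the result is true for N = p, so b_p = -(-3)^(p - 1) + 7.
Then b_{p+1} = -3·b_p + 28 = -3·(-(-3)^(p - 1) + 7) + 28 = -(-3)^p + 7 = -(-3)^((p+1) - 1) + 7,
which is the claimed formula at N = p+1.
By the principle of mathematical induction, the result holds for all N ≥ 1.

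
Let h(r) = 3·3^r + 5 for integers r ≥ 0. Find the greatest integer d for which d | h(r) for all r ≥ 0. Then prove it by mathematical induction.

d = 2

Computing the first values: h(0) = 8 and h(1) = 14; gcd(8, 14) = 2, so d ≤ 2.
We prove 2 | 3·3^r + 5 for all r ≥ 0 by induction on r.
For the base case r = 0: h(0) = 8 = 2·(4), so 2 | h(0).
Suppose the result is true for r = m, i.e. 2 | h(m). Then
h(m+1) = 3·3^(m+1) + 5 = 3·(3·3^m + 5) - 10 = 3·h(m) - 10. The first term is divisible by 2 by the inductive hypothesis, and -10 is divisible by 2. Hence 2 | h(m+1).
By induction, the statement is established for all r ≥ 0.
Therefore the largest such d is 2.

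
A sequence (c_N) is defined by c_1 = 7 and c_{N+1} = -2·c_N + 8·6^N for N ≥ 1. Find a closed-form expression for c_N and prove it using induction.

c_N = (-2)^(N - 1) + 6^N

Computing the first terms: c_1 = 7, c_2 = 34, c_3 = 220. This suggests c_N = (-2)^(N - 1) + 6^N.
Base step (N = 1): the formula gives 7 = 7 = c_1.
Suppose the result is true for N = p, so c_p = (-2)^(p - 1) + 6^p.
Then c_{p+1} = -2·c_p + 8·6^p = -2·((-2)^(p - 1) + 6^p) + 8·6^p = (-2)^p + 6^(p + 1) = (-2)^((p+1) - 1) + 6^(p+1),
which is the claimed formula at N = p+1.
Hence, by induction on N, the claim holds for every N ≥ 1.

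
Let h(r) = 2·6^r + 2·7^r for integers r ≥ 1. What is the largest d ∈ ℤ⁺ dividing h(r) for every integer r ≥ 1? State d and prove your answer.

Computing the first values: h(1) = 26 and h(2) = 170; gcd(26, 170) = 2, so d ≤ 2.
We prove 2 | 2·6^r + 2·7^r for all r ≥ 1 by induction on r.
For the base case r = 1: h(1) = 26 = 2·(13), so 2 | h(1).
For the inductive step, assume it holds for an arbitrary p ≥ 1, i.e. 2 | h(p). Then
h(p+1) − 7·h(p) = (2·6^(p+1) + 2·7^(p+1)) − 7·(2·6^p + 2·7^p) = (2)·6^p·(6 − 7) = (-2)·6^p. Since 2 | h(p) by the inductive hypothesis, 2 | 7·h(p); and 2 | -2 since -2 = 2·-1. Therefore 2 | h(p+1).
This completes the induction.
Therefore the largest such d is 2.

d = 2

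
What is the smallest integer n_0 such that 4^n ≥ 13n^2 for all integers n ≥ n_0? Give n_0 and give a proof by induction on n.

At n = 3: 64 < 117, so the inequality fails and n_0 ≥ 4. We prove 4^n ≥ 13n^2 for all n ≥ 4.
For the base case n = 4: 4^n = 256 and 13n^2 = 208, so 256 ≥ 208.
Suppose the result is true for n = i, so 4^i ≥ 13i^2.
Then 4^(i + 1) = 4·(4^i) ≥ 4·(13i^2).
Also, for i ≥ 4 we have 4·(13i^2) ≥ 13(i+1)^2, since 4 ≥ (1 + 1/i)^2 for all i ≥ 4.
Combining, 4^(i + 1) ≥ 13(i+1)^2.
By induction, the statement is established for all n ≥ 4.
Hence the smallest such n_0 is 4.

n_0 = 4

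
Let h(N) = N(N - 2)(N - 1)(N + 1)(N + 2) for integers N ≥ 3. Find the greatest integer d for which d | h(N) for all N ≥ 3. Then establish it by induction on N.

Computing the first values: h(3) = 120 and h(4) = 720; gcd(120, 720) = 120, so d ≤ 120.
We prove 120 | N(N - 2)(N - 1)(N + 1)(N + 2) for all N ≥ 3 by induction on N.
For the base case N = 3: h(3) = 120 = 120·(1), so 120 | h(3).
For the inductive step, assume it holds for an arbitrary m ≥ 3, i.e. 120 | h(m). Then
h(m+1) − h(m) = (m-1)·m·(m+1)·(m+2)·(m+3) − (m-2)·(m-1)·m·(m+1)·(m+2) = (m-1)·m·(m+1)·(m+2)·[(m+3) − (m-2)] = 5·(m-1)·m·(m+1)·(m+2). The product of 4 consecutive integers is divisible by (4)! = 24, so h(m+1) − h(m) is divisible by 5·24 = 120. By the inductive hypothesis 120 | h(m), hence 120 | h(m+1).
Hence, by induction on N, the claim holds for every N ≥ 3.
Therefore the largest such d is 120.

d = 120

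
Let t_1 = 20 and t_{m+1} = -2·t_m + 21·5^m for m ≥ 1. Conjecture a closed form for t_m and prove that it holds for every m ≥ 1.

t_m = 5(-2)^(m - 1) + 3·5^m

Computing the first terms: t_1 = 20, t_2 = 65, t_3 = 395. This suggests t_m = 5(-2)^(m - 1) + 3·5^m.
For the base case m = 1: the formula gives 20 = 20 = t_1.
Suppose the result is true for m = i, so t_i = 5(-2)^(i - 1) + 3·5^i.
Then t_{i+1} = -2·t_i + 21·5^i = -2·(5(-2)^(i - 1) + 3·5^i) + 21·5^i = 5(-2)^i + 3·5^(i + 1) = 5(-2)^((i+1) - 1) + 3·5^(i+1),
which is the claimed formula at m = i+1.
By the principle of mathematical induction, the result holds for all m ≥ 1.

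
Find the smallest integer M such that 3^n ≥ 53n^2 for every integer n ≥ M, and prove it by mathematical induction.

M = 8

At n = 7: 2187 < 2597, so the inequality fails and M ≥ 8. We prove 3^n ≥ 53n^2 for all n ≥ 8.
For the base case n = 8: 3^n = 6561 and 53n^2 = 3392, so 6561 ≥ 3392.
Inductive step: assume the claim holds for n = j, so 3^j ≥ 53j^2.
Then 3^(j + 1) = 3·(3^j) ≥ 3·(53j^2).
Also, for j ≥ 8 we have 3·(53j^2) ≥ 53(j+1)^2, since 3 ≥ (1 + 1/j)^2 for all j ≥ 8.
Combining, 3^(j + 1) ≥ 53(j+1)^2.
By induction, the statement is established for all n ≥ 8.
Hence the smallest such M is 8.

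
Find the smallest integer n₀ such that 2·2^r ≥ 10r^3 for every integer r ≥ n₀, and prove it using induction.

At r = 13: 16384 < 21970, so the inequality fails and n₀ ≥ 14. We prove 2·2^r ≥ 10r^3 for all r ≥ 14.
When r = 14: 2·2^r = 32768 and 10r^3 = 27440, so 32768 ≥ 27440.
Inductive step: suppose the statement holds for some j ≥ 14, so 2·2^j ≥ 10j^3.
Then 2·2^(j + 1) = 2·(2·2^j) ≥ 2·(10j^3).
Also, for j ≥ 14 we have 2·(10j^3) ≥ 10(j+1)^3, since 2 ≥ (1 + 1/j)^3 for all j ≥ 14.
Combining, 2·2^(j + 1) ≥ 10(j+1)^3.
Hence, by induction on r, the claim holds for every r ≥ 14.
Hence the smallest such n₀ is 14.

n₀ = 14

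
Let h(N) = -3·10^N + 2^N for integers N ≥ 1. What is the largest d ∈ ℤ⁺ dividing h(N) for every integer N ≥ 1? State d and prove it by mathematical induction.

Computing the first values: h(1) = -28 and h(2) = -296; gcd(-28, -296) = 4, so d ≤ 4.
We prove 4 | -3·10^N + 2^N for all N ≥ 1 by induction on N.
For the base case N = 1: h(1) = -28 = 4·(-7), so 4 | h(1).
For the inductive step, assume it holds for an arbitrary r ≥ 1, i.e. 4 | h(r). Then
h(r+1) − 10·h(r) = (-3·10^(r+1) + 2^(r+1)) − 10·(-3·10^r + 2^r) = (1)·2^r·(2 − 10) = (-8)·2^r. Since 4 | h(r) by the inductive hypothesis, 4 | 10·h(r); and 4 | -8 since -8 = 4·-2. Therefore 4 | h(r+1).
By the principle of mathematical induction, the result holds for all N ≥ 1.
Therefore the largest such d is 4.

d = 4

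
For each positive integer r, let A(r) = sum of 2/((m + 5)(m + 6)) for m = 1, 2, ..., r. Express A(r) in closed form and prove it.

A(r) = r/(3(r + 6))

We claim A(r) = r/(3(r + 6)) for all r ≥ 1.
For the base case r = 1: A(1) = 1/21, and the closed form gives 1/21. They agree.
For the inductive step, assume it holds for an arbitrary m ≥ 1, so A(m) = m/(3(m + 6)).
Then A(m+1) = A(m) + (2/((m + 6)(m + 7))) = (m/(3(m + 6))) + (2/((m + 6)(m + 7))).
Simplifying, A(m+1) = (m + 1)/(3(m + 7)) = (m+1)/(3((m+1) + 6)),
which is the closed form with r = m+1.
By induction, the statement is established for all r ≥ 1.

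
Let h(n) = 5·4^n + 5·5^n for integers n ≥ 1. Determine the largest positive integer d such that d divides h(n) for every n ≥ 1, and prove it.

d = 5

Computing the first values: h(1) = 45 and h(2) = 205; gcd(45, 205) = 5, so d ≤ 5.
We prove 5 | 5·4^n + 5·5^n for all n ≥ 1 by induction on n.
Base step (n = 1): h(1) = 45 = 5·(9), so 5 | h(1).
Suppose the result is true for n = r, i.e. 5 | h(r). Then
h(r+1) − 5·h(r) = (5·4^(r+1) + 5·5^(r+1)) − 5·(5·4^r + 5·5^r) = (5)·4^r·(4 − 5) = (-5)·4^r. Since 5 | h(r) by the inductive hypothesis, 5 | 5·h(r); and 5 | -5 since -5 = 5·-1. Therefore 5 | h(r+1).
This completes the induction.
Therefore the largest such d is 5.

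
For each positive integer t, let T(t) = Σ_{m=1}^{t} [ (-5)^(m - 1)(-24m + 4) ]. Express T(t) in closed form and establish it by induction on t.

T(t) = 4(-5)^t·t

We claim T(t) = 4(-5)^t·t for all t ≥ 1.
Base step (t = 1): T(1) = -20, and the closed form gives -20. They agree.
Inductive step: assume the claim holds for t = m, so T(m) = 4(-5)^m·m.
Then T(m+1) = T(m) + ((-5)^m(-24m - 20)) = (4(-5)^m·m) + ((-5)^m(-24m - 20)).
Simplifying, T(m+1) = (-5)^(m + 1)(4m + 4) = 4(-5)^(m+1)·(m+1),
which is the closed form with t = m+1.
This completes the induction.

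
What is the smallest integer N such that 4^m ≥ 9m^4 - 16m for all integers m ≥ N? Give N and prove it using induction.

At m = 7: 16384 < 21497, so the inequality fails and N ≥ 8. We prove 4^m ≥ 9m^4 - 16m for all m ≥ 8.
Base case (m = 8): 4^m = 65536 and 9m^4 - 16m = 36736, so 65536 ≥ 36736.
Inductive step: suppose the statement holds for some j ≥ 8, so 4^j ≥ 9j^4 - 16j.
Then 4^(j + 1) = 4·(4^j) ≥ 4·(9j^4 - 16j).
Also, for j ≥ 8 we have 4·(9j^4 - 16j) ≥ 9(j+1)^4 - 16(j+1), since 4·(9j^4 - 16j) − (9(j+1)^4 - 16(j+1)) = 27j^4 - 36j^3 - 54j^2 - 84j + 7, which is nonnegative for all j ≥ 8.
Combining, 4^(j + 1) ≥ 9(j+1)^4 - 16(j+1).
By induction, the statement is established for all m ≥ 8.
Hence the smallest such N is 8.

N = 8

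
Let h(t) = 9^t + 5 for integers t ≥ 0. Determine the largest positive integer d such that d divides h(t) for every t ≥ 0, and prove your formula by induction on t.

Computing the first values: h(0) = 6 and h(1) = 14; gcd(6, 14) = 2, so d ≤ 2.
We prove 2 | 9^t + 5 for all t ≥ 0 by induction on t.
For the base case t = 0: h(0) = 6 = 2·(3), so 2 | h(0).
Inductive step: assume the claim holds for t = r, i.e. 2 | h(r). Then
h(r+1) = 9^(r+1) + 5 = 9·(9^r + 5) - 40 = 9·h(r) - 40. The first term is divisible by 2 by the inductive hypothesis, and -40 is divisible by 2. Hence 2 | h(r+1).
By induction, the statement is established for all t ≥ 0.
Therefore the largest such d is 2.

d = 2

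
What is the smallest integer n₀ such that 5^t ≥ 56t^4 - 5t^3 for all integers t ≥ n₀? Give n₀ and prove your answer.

n₀ = 8

At t = 7: 78125 < 132741, so the inequality fails and n₀ ≥ 8. We prove 5^t ≥ 56t^4 - 5t^3 for all t ≥ 8.
Base case (t = 8): 5^t = 390625 and 56t^4 - 5t^3 = 226816, so 390625 ≥ 226816.
Suppose the result is true for t = j, so 5^j ≥ 56j^4 - 5j^3.
Then 5^(j + 1) = 5·(5^j) ≥ 5·(56j^4 - 5j^3).
Also, for j ≥ 8 we have 5·(56j^4 - 5j^3) ≥ 56(j+1)^4 - 5(j+1)^3, since 5·(56j^4 - 5j^3) − (56(j+1)^4 - 5(j+1)^3) = 224j^4 - 244j^3 - 321j^2 - 209j - 51, which is nonnegative for all j ≥ 8.
Combining, 5^(j + 1) ≥ 56(j+1)^4 - 5(j+1)^3.
Hence, by induction on t, the claim holds for every t ≥ 8.
Hence the smallest such n₀ is 8.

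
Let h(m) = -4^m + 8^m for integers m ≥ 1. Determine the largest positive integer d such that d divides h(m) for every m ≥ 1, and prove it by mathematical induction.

d = 4

Computing the first values: h(1) = 4 and h(2) = 48; gcd(4, 48) = 4, so d ≤ 4.
We prove 4 | -4^m + 8^m for all m ≥ 1 by induction on m.
For the base case m = 1: h(1) = 4 = 4·(1), so 4 | h(1).
Suppose the result is true for m = k, i.e. 4 | h(k). Then
8^{k+1} − 4^{k+1} = 8·8^k − 4·4^k = 8·(8^k − 4^k) + (4)·4^k. The first term is divisible by 4 by the inductive hypothesis, and the second term (4)·4^k is divisible by 4 since 4 | 4. Hence 4 | h(k+1).
Hence, by induction on m, the claim holds for every m ≥ 1.
Therefore the largest such d is 4.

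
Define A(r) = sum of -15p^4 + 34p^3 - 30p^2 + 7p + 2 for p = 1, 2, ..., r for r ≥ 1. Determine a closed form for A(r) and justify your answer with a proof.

We claim A(r) = -r(3r^4 - r^3 - 2r^2 + 3r - 1) for all r ≥ 1.
For the base case r = 1: A(1) = -2, and the closed form gives -2. They agree.
Suppose the result is true for r = p, so A(p) = p(-3p^4 + p^3 + 2p^2 - 3p + 1).
Then A(p+1) = A(p) + (-15p^4 - 26p^3 - 18p^2 - 11p - 2) = (p(-3p^4 + p^3 + 2p^2 - 3p + 1)) + (-15p^4 - 26p^3 - 18p^2 - 11p - 2).
Simplifying, A(p+1) = -(p + 1)(3p^4 + 11p^3 + 13p^2 + 8p + 2) = -(p+1)(3(p+1)^4 - (p+1)^3 - 2(p+1)^2 + 3(p+1) - 1),
which is the closed form with r = p+1.
By the principle of mathematical induction, the result holds for all r ≥ 1.

A(r) = -r(3r^4 - r^3 - 2r^2 + 3r - 1)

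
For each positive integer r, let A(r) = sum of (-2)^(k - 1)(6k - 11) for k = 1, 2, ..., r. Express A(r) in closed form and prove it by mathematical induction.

A(r) = (-2)^r(-2r + 3) - 3

We claim A(r) = (-2)^r(-2r + 3) - 3 for all r ≥ 1.
Base case (r = 1): A(1) = -5, and the closed form gives -5. They agree.
Suppose the result is true for r = k, so A(k) = (-2)^k(-2k + 3) - 3.
Then A(k+1) = A(k) + ((-2)^k(6k - 5)) = ((-2)^k(-2k + 3) - 3) + ((-2)^k(6k - 5)).
Simplifying, A(k+1) = (-2)^(k + 1) + (-2)^(k + 2)k - 3 = (-2)^(k+1)(-2(k+1) + 3) - 3,
which is the closed form with r = k+1.
By the principle of mathematical induction, the result holds for all r ≥ 1.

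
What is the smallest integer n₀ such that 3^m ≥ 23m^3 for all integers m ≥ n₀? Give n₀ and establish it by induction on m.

n₀ = 9

At m = 8: 6561 < 11776, so the inequality fails and n₀ ≥ 9. We prove 3^m ≥ 23m^3 for all m ≥ 9.
Base step (m = 9): 3^m = 19683 and 23m^3 = 16767, so 19683 ≥ 16767.
Inductive step: assume the claim holds for m = r, so 3^r ≥ 23r^3.
Then 3^(r + 1) = 3·(3^r) ≥ 3·(23r^3).
Also, for r ≥ 9 we have 3·(23r^3) ≥ 23(r+1)^3, since 3 ≥ (1 + 1/r)^3 for all r ≥ 9.
Combining, 3^(r + 1) ≥ 23(r+1)^3.
This completes the induction.
Hence the smallest such n₀ is 9.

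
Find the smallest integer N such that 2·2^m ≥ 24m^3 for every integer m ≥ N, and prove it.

N = 16

At m = 15: 65536 < 81000, so the inequality fails and N ≥ 16. We prove 2·2^m ≥ 24m^3 for all m ≥ 16.
For the base case m = 16: 2·2^m = 131072 and 24m^3 = 98304, so 131072 ≥ 98304.
Inductive step: suppose the statement holds for some i ≥ 16, so 2·2^i ≥ 24i^3.
Then 2·2^(i + 1) = 2·(2·2^i) ≥ 2·(24i^3).
Also, for i ≥ 16 we have 2·(24i^3) ≥ 24(i+1)^3, since 2 ≥ (1 + 1/i)^3 for all i ≥ 16.
Combining, 2·2^(i + 1) ≥ 24(i+1)^3.
This completes the induction.
Hence the smallest such N is 16.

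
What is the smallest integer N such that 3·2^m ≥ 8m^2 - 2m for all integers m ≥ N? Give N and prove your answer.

N = 7

At m = 6: 192 < 276, so the inequality fails and N ≥ 7. We prove 3·2^m ≥ 8m^2 - 2m for all m ≥ 7.
Base case (m = 7): 3·2^m = 384 and 8m^2 - 2m = 378, so 384 ≥ 378.
Suppose the result is true for m = i, so 3·2^i ≥ 8i^2 - 2i.
Then 3·2^(i + 1) = 2·(3·2^i) ≥ 2·(8i^2 - 2i).
Also, for i ≥ 7 we have 2·(8i^2 - 2i) ≥ 8(i+1)^2 - 2(i+1), since 2·(8i^2 - 2i) − (8(i+1)^2 - 2(i+1)) = 8i^2 - 18i - 6, which is nonnegative for all i ≥ 7.
Combining, 3·2^(i + 1) ≥ 8(i+1)^2 - 2(i+1).
Hence, by induction on m, the claim holds for every m ≥ 7.
Hence the smallest such N is 7.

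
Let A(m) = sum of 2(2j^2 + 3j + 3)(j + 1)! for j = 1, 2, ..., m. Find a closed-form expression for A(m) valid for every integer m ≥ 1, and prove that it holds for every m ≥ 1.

A(m) = (4m + 2)(m + 2)! - 4

We claim A(m) = (4m + 2)(m + 2)! - 4 for all m ≥ 1.
Base step (m = 1): A(1) = 32, and the closed form gives 32. They agree.
Suppose the result is true for m = j, so A(j) = (4j + 2)(j + 2)! - 4.
Then A(j+1) = A(j) + (2(2j^2 + 7j + 8)(j + 2)!) = ((4j + 2)(j + 2)! - 4) + (2(2j^2 + 7j + 8)(j + 2)!).
Simplifying, A(j+1) = (4(j+1) + 2)((j+1) + 2)! - 4,
which is the closed form with m = j+1.
This completes the induction.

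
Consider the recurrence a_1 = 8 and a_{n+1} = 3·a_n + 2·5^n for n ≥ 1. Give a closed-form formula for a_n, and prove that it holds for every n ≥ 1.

Computing the first terms: a_1 = 8, a_2 = 34, a_3 = 152. This suggests a_n = 3^n + 5^n.
Base step (n = 1): the formula gives 8 = 8 = a_1.
Inductive step: assume the claim holds for n = p, so a_p = 3^p + 5^p.
Then a_{p+1} = 3·a_p + 2·5^p = 3·(3^p + 5^p) + 2·5^p = 3^(p + 1) + 5^(p + 1),
which is the claimed formula at n = p+1.
Hence, by induction on n, the claim holds for every n ≥ 1.

a_n = 3^n + 5^n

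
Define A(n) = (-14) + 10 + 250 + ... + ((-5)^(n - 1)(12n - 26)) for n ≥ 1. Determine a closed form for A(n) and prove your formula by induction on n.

A(n) = 2(-5)^n(-n + 2) - 4

We claim A(n) = 2(-5)^n(-n + 2) - 4 for all n ≥ 1.
For the base case n = 1: A(1) = -14, and the closed form gives -14. They agree.
Suppose the result is true for n = m, so A(m) = 2(-5)^m(-m + 2) - 4.
Then A(m+1) = A(m) + ((-5)^m(12m - 14)) = (2(-5)^m(-m + 2) - 4) + ((-5)^m(12m - 14)).
Simplifying, A(m+1) = 10(-5)^m·m - 10(-5)^m - 4 = 2(-5)^(m+1)(-(m+1) + 2) - 4,
which is the closed form with n = m+1.
Hence, by induction on n, the claim holds for every n ≥ 1.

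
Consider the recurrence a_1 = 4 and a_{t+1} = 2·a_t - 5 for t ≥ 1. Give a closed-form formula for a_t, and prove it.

a_t = -2^(t - 1) + 5

Computing the first terms: a_1 = 4, a_2 = 3, a_3 = 1. This suggests a_t = -2^(t - 1) + 5.
Base step (t = 1): the formula gives 4 = 4 = a_1.
Inductive step: suppose the statement holds for some k ≥ 1, so a_k = -2^(k - 1) + 5.
Then a_{k+1} = 2·a_k - 5 = 2·(-2^(k - 1) + 5) - 5 = -2^k + 5 = -2^((k+1) - 1) + 5,
which is the claimed formula at t = k+1.
Hence, by induction on t, the claim holds for every t ≥ 1.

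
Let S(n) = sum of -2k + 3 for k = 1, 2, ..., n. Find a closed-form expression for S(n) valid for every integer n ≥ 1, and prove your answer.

We claim S(n) = -n(n - 2) for all n ≥ 1.
Base case (n = 1): S(1) = 1, and the closed form gives 1. They agree.
Inductive step: suppose the statement holds for some k ≥ 1, so S(k) = k(-k + 2).
Then S(k+1) = S(k) + (-2k + 1) = (k(-k + 2)) + (-2k + 1).
Simplifying, S(k+1) = -(k - 1)(k + 1) = -(k+1)((k+1) - 2),
which is the closed form with n = k+1.
Hence, by induction on n, the claim holds for every n ≥ 1.

S(n) = -n(n - 2)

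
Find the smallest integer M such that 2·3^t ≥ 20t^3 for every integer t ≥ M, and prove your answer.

At t = 7: 4374 < 6860, so the inequality fails and M ≥ 8. We prove 2·3^t ≥ 20t^3 for all t ≥ 8.
When t = 8: 2·3^t = 13122 and 20t^3 = 10240, so 13122 ≥ 10240.
For the inductive step, assume it holds for an arbitrary i ≥ 8, so 2·3^i ≥ 20i^3.
Then 2·3^(i + 1) = 3·(2·3^i) ≥ 3·(20i^3).
Also, for i ≥ 8 we have 3·(20i^3) ≥ 20(i+1)^3, since 3 ≥ (1 + 1/i)^3 for all i ≥ 8.
Combining, 2·3^(i + 1) ≥ 20(i+1)^3.
This completes the induction.
Hence the smallest such M is 8.

M = 8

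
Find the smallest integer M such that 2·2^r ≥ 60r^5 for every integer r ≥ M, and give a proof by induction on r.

At r = 29: 1073741824 < 1230668940, so the inequality fails and M ≥ 30. We prove 2·2^r ≥ 60r^5 for all r ≥ 30.
When r = 30: 2·2^r = 2147483648 and 60r^5 = 1458000000, so 2147483648 ≥ 1458000000.
Suppose the result is true for r = i, so 2·2^i ≥ 60i^5.
Then 2·2^(i + 1) = 2·(2·2^i) ≥ 2·(60i^5).
Also, for i ≥ 30 we have 2·(60i^5) ≥ 60(i+1)^5, since 2 ≥ (1 + 1/i)^5 for all i ≥ 30.
Combining, 2·2^(i + 1) ≥ 60(i+1)^5.
Hence, by induction on r, the claim holds for every r ≥ 30.
Hence the smallest such M is 30.

M = 30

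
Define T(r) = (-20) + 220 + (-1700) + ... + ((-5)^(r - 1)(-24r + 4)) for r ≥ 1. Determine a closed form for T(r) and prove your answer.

T(r) = 4(-5)^r·r

We claim T(r) = 4(-5)^r·r for all r ≥ 1.
When r = 1: T(1) = -20, and the closed form gives -20. They agree.
Inductive step: assume the claim holds for r = p, so T(p) = 4(-5)^p·p.
Then T(p+1) = T(p) + ((-5)^p(-24p - 20)) = (4(-5)^p·p) + ((-5)^p(-24p - 20)).
Simplifying, T(p+1) = (-5)^(p + 1)(4p + 4) = 4(-5)^(p+1)·(p+1),
which is the closed form with r = p+1.
This completes the induction.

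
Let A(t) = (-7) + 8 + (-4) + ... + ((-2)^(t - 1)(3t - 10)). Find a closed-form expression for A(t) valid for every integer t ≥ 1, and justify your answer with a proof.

A(t) = (-2)^t(-t + 3) - 3

We claim A(t) = (-2)^t(-t + 3) - 3 for all t ≥ 1.
Base case (t = 1): A(1) = -7, and the closed form gives -7. They agree.
Inductive step: assume the claim holds for t = i, so A(i) = (-2)^i(-i + 3) - 3.
Then A(i+1) = A(i) + ((-2)^i(3i - 7)) = ((-2)^i(-i + 3) - 3) + ((-2)^i(3i - 7)).
Simplifying, A(i+1) = 2(-2)^i·i - 4(-2)^i - 3 = (-2)^(i+1)(-(i+1) + 3) - 3,
which is the closed form with t = i+1.
By the principle of mathematical induction, the result holds for all t ≥ 1.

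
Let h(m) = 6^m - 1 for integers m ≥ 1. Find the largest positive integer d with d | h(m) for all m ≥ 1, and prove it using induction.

Computing the first values: h(1) = 5 and h(2) = 35; gcd(5, 35) = 5, so d ≤ 5.
We prove 5 | 6^m - 1 for all m ≥ 1 by induction on m.
When m = 1: h(1) = 5 = 5·(1), so 5 | h(1).
Inductive step: suppose the statement holds for some k ≥ 1, i.e. 5 | h(k). Then
6^{k+1} − 1^{k+1} = 6·6^k − 1·1^k = 6·(6^k − 1^k) + (5)·1^k. The first term is divisible by 5 by the inductive hypothesis, and the second term (5)·1^k is divisible by 5 since 5 | 5. Hence 5 | h(k+1).
By the principle of mathematical induction, the result holds for all m ≥ 1.
Therefore the largest such d is 5.

d = 5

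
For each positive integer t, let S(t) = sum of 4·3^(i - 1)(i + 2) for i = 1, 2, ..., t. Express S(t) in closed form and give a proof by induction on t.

S(t) = 3^t(2t + 3) - 3

We claim S(t) = 3^t(2t + 3) - 3 for all t ≥ 1.
When t = 1: S(1) = 12, and the closed form gives 12. They agree.
Inductive step: assume the claim holds for t = i, so S(i) = 3^i(2i + 3) - 3.
Then S(i+1) = S(i) + (4·3^i(i + 3)) = (3^i(2i + 3) - 3) + (4·3^i(i + 3)).
Simplifying, S(i+1) = 6·3^i·i + 15·3^i - 3 = 3^(i+1)(2(i+1) + 3) - 3,
which is the closed form with t = i+1.
By the principle of mathematical induction, the result holds for all t ≥ 1.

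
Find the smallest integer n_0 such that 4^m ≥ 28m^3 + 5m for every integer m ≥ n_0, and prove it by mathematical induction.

At m = 6: 4096 < 6078, so the inequality fails and n_0 ≥ 7. We prove 4^m ≥ 28m^3 + 5m for all m ≥ 7.
Base case (m = 7): 4^m = 16384 and 28m^3 + 5m = 9639, so 16384 ≥ 9639.
Inductive step: suppose the statement holds for some p ≥ 7, so 4^p ≥ 28p^3 + 5p.
Then 4^(p + 1) = 4·(4^p) ≥ 4·(28p^3 + 5p).
Also, for p ≥ 7 we have 4·(28p^3 + 5p) ≥ 28(p+1)^3 + 5(p+1), since 4·(28p^3 + 5p) − (28(p+1)^3 + 5(p+1)) = 84p^3 - 84p^2 - 69p - 33, which is nonnegative for all p ≥ 7.
Combining, 4^(p + 1) ≥ 28(p+1)^3 + 5(p+1).
By the principle of mathematical induction, the result holds for all m ≥ 7.
Hence the smallest such n_0 is 7.

n_0 = 7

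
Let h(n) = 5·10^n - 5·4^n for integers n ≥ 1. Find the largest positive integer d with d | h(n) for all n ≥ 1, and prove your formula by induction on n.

Computing the first values: h(1) = 30 and h(2) = 420; gcd(30, 420) = 30, so d ≤ 30.
We prove 30 | 5·10^n - 5·4^n for all n ≥ 1 by induction on n.
Base case (n = 1): h(1) = 30 = 30·(1), so 30 | h(1).
Inductive step: suppose the statement holds for some m ≥ 1, i.e. 30 | h(m). Then
h(m+1) − 10·h(m) = (5·10^(m+1) - 5·4^(m+1)) − 10·(5·10^m - 5·4^m) = (-5)·4^m·(4 − 10) = (30)·4^m. Since 30 | h(m) by the inductive hypothesis, 30 | 10·h(m); and 30 | 30 since 30 = 30·1. Therefore 30 | h(m+1).
By the principle of mathematical induction, the result holds for all n ≥ 1.
Therefore the largest such d is 30.

d = 30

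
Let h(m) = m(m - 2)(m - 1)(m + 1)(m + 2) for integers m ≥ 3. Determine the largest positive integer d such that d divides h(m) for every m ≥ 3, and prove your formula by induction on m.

Computing the first values: h(3) = 120 and h(4) = 720; gcd(120, 720) = 120, so d ≤ 120.
We prove 120 | m(m - 2)(m - 1)(m + 1)(m + 2) for all m ≥ 3 by induction on m.
Base step (m = 3): h(3) = 120 = 120·(1), so 120 | h(3).
Inductive step: assume the claim holds for m = r, i.e. 120 | h(r). Then
h(r+1) − h(r) = (r-1)·r·(r+1)·(r+2)·(r+3) − (r-2)·(r-1)·r·(r+1)·(r+2) = (r-1)·r·(r+1)·(r+2)·[(r+3) − (r-2)] = 5·(r-1)·r·(r+1)·(r+2). The product of 4 consecutive integers is divisible by (4)! = 24, so h(r+1) − h(r) is divisible by 5·24 = 120. By the inductive hypothesis 120 | h(r), hence 120 | h(r+1).
Hence, by induction on m, the claim holds for every m ≥ 3.
Therefore the largest such d is 120.

d = 120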